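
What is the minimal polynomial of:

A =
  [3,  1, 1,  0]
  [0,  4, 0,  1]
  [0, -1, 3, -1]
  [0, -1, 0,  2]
x^2 - 6*x + 9

The characteristic polynomial is χ_A(x) = (x - 3)^4, so the eigenvalues are known. The minimal polynomial is
  m_A(x) = Π_λ (x − λ)^{k_λ}
where k_λ is the size of the *largest* Jordan block for λ (equivalently, the smallest k with (A − λI)^k v = 0 for every generalised eigenvector v of λ).

  λ = 3: largest Jordan block has size 2, contributing (x − 3)^2

So m_A(x) = (x - 3)^2 = x^2 - 6*x + 9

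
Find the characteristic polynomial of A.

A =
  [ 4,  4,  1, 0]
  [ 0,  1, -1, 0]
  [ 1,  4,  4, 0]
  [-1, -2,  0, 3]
x^4 - 12*x^3 + 54*x^2 - 108*x + 81

Expanding det(x·I − A) (e.g. by cofactor expansion or by noting that A is similar to its Jordan form J, which has the same characteristic polynomial as A) gives
  χ_A(x) = x^4 - 12*x^3 + 54*x^2 - 108*x + 81
which factors as (x - 3)^4. The eigenvalues (with algebraic multiplicities) are λ = 3 with multiplicity 4.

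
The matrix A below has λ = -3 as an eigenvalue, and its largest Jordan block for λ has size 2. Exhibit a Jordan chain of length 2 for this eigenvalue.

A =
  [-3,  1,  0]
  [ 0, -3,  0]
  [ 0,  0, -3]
A Jordan chain for λ = -3 of length 2:
v_1 = (1, 0, 0)ᵀ
v_2 = (0, 1, 0)ᵀ

Let N = A − (-3)·I. We want v_2 with N^2 v_2 = 0 but N^1 v_2 ≠ 0; then v_{j-1} := N · v_j for j = 2, …, 2.

Pick v_2 = (0, 1, 0)ᵀ.
Then v_1 = N · v_2 = (1, 0, 0)ᵀ.

Sanity check: (A − (-3)·I) v_1 = (0, 0, 0)ᵀ = 0. ✓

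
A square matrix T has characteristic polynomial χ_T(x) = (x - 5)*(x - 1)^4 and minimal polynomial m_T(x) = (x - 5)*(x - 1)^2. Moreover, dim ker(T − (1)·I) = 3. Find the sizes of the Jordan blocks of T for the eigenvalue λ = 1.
Block sizes for λ = 1: [2, 1, 1]

Step 1 — from the characteristic polynomial, algebraic multiplicity of λ = 1 is 4. From dim ker(T − (1)·I) = 3, there are exactly 3 Jordan blocks for λ = 1.
Step 2 — from the minimal polynomial, the factor (x − 1)^2 tells us the largest block for λ = 1 has size 2.
Step 3 — with total size 4, 3 blocks, and largest block 2, the block sizes (in nonincreasing order) are [2, 1, 1].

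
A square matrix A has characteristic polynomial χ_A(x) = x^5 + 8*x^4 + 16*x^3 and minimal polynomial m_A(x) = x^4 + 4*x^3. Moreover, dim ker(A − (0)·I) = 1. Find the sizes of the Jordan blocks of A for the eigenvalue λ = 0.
Block sizes for λ = 0: [3]

Step 1 — from the characteristic polynomial, algebraic multiplicity of λ = 0 is 3. From dim ker(A − (0)·I) = 1, there are exactly 1 Jordan blocks for λ = 0.
Step 2 — from the minimal polynomial, the factor (x − 0)^3 tells us the largest block for λ = 0 has size 3.
Step 3 — with total size 3, 1 blocks, and largest block 3, the block sizes (in nonincreasing order) are [3].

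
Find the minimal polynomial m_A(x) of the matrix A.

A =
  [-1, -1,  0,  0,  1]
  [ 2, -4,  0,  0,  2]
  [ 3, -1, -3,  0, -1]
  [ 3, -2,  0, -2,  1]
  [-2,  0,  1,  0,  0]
x^3 + 6*x^2 + 12*x + 8

The characteristic polynomial is χ_A(x) = (x + 2)^5, so the eigenvalues are known. The minimal polynomial is
  m_A(x) = Π_λ (x − λ)^{k_λ}
where k_λ is the size of the *largest* Jordan block for λ (equivalently, the smallest k with (A − λI)^k v = 0 for every generalised eigenvector v of λ).

  λ = -2: largest Jordan block has size 3, contributing (x + 2)^3

So m_A(x) = (x + 2)^3 = x^3 + 6*x^2 + 12*x + 8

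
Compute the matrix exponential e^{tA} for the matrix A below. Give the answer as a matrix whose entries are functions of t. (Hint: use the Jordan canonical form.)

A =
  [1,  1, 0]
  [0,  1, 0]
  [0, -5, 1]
e^{tA} =
  [exp(t), t*exp(t), 0]
  [0, exp(t), 0]
  [0, -5*t*exp(t), exp(t)]

Strategy: write A = P · J · P⁻¹ where J is a Jordan canonical form, so e^{tA} = P · e^{tJ} · P⁻¹, and e^{tJ} can be computed block-by-block.

A has Jordan form
J =
  [1, 1, 0]
  [0, 1, 0]
  [0, 0, 1]
(up to reordering of blocks).

Per-block formulas:
  For a 2×2 Jordan block J_2(1): exp(t · J_2(1)) = e^(1t)·(I + t·N), where N is the 2×2 nilpotent shift.
  For a 1×1 block at λ = 1: exp(t · [1]) = [e^(1t)].

After assembling e^{tJ} and conjugating by P, we get:

e^{tA} =
  [exp(t), t*exp(t), 0]
  [0, exp(t), 0]
  [0, -5*t*exp(t), exp(t)]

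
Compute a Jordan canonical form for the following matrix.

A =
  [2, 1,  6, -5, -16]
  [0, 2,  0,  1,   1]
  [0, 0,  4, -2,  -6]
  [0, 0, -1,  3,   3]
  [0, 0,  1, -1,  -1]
J_3(2) ⊕ J_2(2)

The characteristic polynomial is
  det(x·I − A) = x^5 - 10*x^4 + 40*x^3 - 80*x^2 + 80*x - 32 = (x - 2)^5

Eigenvalues and multiplicities (the geometric multiplicity of λ is n − rank(A − λI), which equals the number of Jordan blocks for λ):
  λ = 2: algebraic multiplicity = 5, geometric multiplicity = 2

Determining the block sizes for each eigenvalue:
  λ = 2: with am = 5 and gm = 2, the partition is not yet determined (e.g. several partitions of 5 into 2 parts exist). Let N = A − (2)·I. Computing rank(N^1) = 3, rank(N^2) = 1, rank(N^3) = 0; the number of blocks of size ≥ j is rank(N^{j−1}) − rank(N^j), giving [2, 2, 1]. So we have 1 block(s) of size 3, 1 block(s) of size 2 → block sizes [3, 2]

Assembling the blocks gives a Jordan form
J =
  [2, 1, 0, 0, 0]
  [0, 2, 1, 0, 0]
  [0, 0, 2, 0, 0]
  [0, 0, 0, 2, 1]
  [0, 0, 0, 0, 2]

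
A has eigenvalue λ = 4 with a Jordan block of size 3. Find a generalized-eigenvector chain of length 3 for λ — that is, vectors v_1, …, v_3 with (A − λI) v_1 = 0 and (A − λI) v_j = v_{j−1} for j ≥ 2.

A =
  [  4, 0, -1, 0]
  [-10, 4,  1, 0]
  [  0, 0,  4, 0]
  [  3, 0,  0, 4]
A Jordan chain for λ = 4 of length 3:
v_1 = (0, 10, 0, -3)ᵀ
v_2 = (-1, 1, 0, 0)ᵀ
v_3 = (0, 0, 1, 0)ᵀ

Let N = A − (4)·I. We want v_3 with N^3 v_3 = 0 but N^2 v_3 ≠ 0; then v_{j-1} := N · v_j for j = 3, …, 2.

Pick v_3 = (0, 0, 1, 0)ᵀ.
Then v_2 = N · v_3 = (-1, 1, 0, 0)ᵀ.
Then v_1 = N · v_2 = (0, 10, 0, -3)ᵀ.

Sanity check: (A − (4)·I) v_1 = (0, 0, 0, 0)ᵀ = 0. ✓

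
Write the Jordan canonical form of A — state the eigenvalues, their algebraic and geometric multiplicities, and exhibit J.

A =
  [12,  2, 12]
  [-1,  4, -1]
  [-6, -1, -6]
J_1(0) ⊕ J_2(5)

The characteristic polynomial is
  det(x·I − A) = x^3 - 10*x^2 + 25*x = x*(x - 5)^2

Eigenvalues and multiplicities (the geometric multiplicity of λ is n − rank(A − λI), which equals the number of Jordan blocks for λ):
  λ = 0: algebraic multiplicity = 1, geometric multiplicity = 1
  λ = 5: algebraic multiplicity = 2, geometric multiplicity = 1

Determining the block sizes for each eigenvalue:
  λ = 0: one block (gm = 1), so the single block has size am = 1 → block sizes [1]
  λ = 5: one block (gm = 1), so the single block has size am = 2 → block sizes [2]

Assembling the blocks gives a Jordan form
J =
  [0, 0, 0]
  [0, 5, 1]
  [0, 0, 5]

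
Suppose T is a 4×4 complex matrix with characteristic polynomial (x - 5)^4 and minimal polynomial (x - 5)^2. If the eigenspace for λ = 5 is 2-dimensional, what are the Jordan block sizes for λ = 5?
Block sizes for λ = 5: [2, 2]

Step 1 — from the characteristic polynomial, algebraic multiplicity of λ = 5 is 4. From dim ker(T − (5)·I) = 2, there are exactly 2 Jordan blocks for λ = 5.
Step 2 — from the minimal polynomial, the factor (x − 5)^2 tells us the largest block for λ = 5 has size 2.
Step 3 — with total size 4, 2 blocks, and largest block 2, the block sizes (in nonincreasing order) are [2, 2].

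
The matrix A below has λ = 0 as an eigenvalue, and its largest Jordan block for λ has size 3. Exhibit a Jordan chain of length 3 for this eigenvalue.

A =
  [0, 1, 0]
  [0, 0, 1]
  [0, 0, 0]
A Jordan chain for λ = 0 of length 3:
v_1 = (1, 0, 0)ᵀ
v_2 = (0, 1, 0)ᵀ
v_3 = (0, 0, 1)ᵀ

Let N = A − (0)·I. We want v_3 with N^3 v_3 = 0 but N^2 v_3 ≠ 0; then v_{j-1} := N · v_j for j = 3, …, 2.

Pick v_3 = (0, 0, 1)ᵀ.
Then v_2 = N · v_3 = (0, 1, 0)ᵀ.
Then v_1 = N · v_2 = (1, 0, 0)ᵀ.

Sanity check: (A − (0)·I) v_1 = (0, 0, 0)ᵀ = 0. ✓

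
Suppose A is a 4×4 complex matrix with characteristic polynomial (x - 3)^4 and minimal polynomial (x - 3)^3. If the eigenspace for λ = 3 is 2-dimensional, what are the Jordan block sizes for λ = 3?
Block sizes for λ = 3: [3, 1]

Step 1 — from the characteristic polynomial, algebraic multiplicity of λ = 3 is 4. From dim ker(A − (3)·I) = 2, there are exactly 2 Jordan blocks for λ = 3.
Step 2 — from the minimal polynomial, the factor (x − 3)^3 tells us the largest block for λ = 3 has size 3.
Step 3 — with total size 4, 2 blocks, and largest block 3, the block sizes (in nonincreasing order) are [3, 1].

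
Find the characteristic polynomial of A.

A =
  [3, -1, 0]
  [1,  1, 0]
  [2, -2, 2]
x^3 - 6*x^2 + 12*x - 8

Expanding det(x·I − A) (e.g. by cofactor expansion or by noting that A is similar to its Jordan form J, which has the same characteristic polynomial as A) gives
  χ_A(x) = x^3 - 6*x^2 + 12*x - 8
which factors as (x - 2)^3. The eigenvalues (with algebraic multiplicities) are λ = 2 with multiplicity 3.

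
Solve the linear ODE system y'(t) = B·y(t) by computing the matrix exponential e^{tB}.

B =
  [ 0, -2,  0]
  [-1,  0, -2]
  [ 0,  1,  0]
e^{tB} =
  [t^2 + 1, -2*t, 2*t^2]
  [-t, 1, -2*t]
  [-t^2/2, t, 1 - t^2]

Strategy: write B = P · J · P⁻¹ where J is a Jordan canonical form, so e^{tB} = P · e^{tJ} · P⁻¹, and e^{tJ} can be computed block-by-block.

B has Jordan form
J =
  [0, 1, 0]
  [0, 0, 1]
  [0, 0, 0]
(up to reordering of blocks).

Per-block formulas:
  For a 3×3 Jordan block J_3(0): exp(t · J_3(0)) = e^(0t)·(I + t·N + (t^2/2)·N^2), where N is the 3×3 nilpotent shift.

After assembling e^{tJ} and conjugating by P, we get:

e^{tB} =
  [t^2 + 1, -2*t, 2*t^2]
  [-t, 1, -2*t]
  [-t^2/2, t, 1 - t^2]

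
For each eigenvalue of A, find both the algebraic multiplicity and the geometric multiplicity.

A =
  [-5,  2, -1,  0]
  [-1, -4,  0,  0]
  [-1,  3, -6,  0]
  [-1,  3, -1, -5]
λ = -5: alg = 4, geom = 2

Step 1 — factor the characteristic polynomial to read off the algebraic multiplicities:
  χ_A(x) = (x + 5)^4

Step 2 — compute geometric multiplicities via the rank-nullity identity g(λ) = n − rank(A − λI):
  rank(A − (-5)·I) = 2, so dim ker(A − (-5)·I) = n − 2 = 2

Summary:
  λ = -5: algebraic multiplicity = 4, geometric multiplicity = 2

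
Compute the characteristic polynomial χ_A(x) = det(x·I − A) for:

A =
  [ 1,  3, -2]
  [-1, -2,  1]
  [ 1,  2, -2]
x^3 + 3*x^2 + 3*x + 1

Expanding det(x·I − A) (e.g. by cofactor expansion or by noting that A is similar to its Jordan form J, which has the same characteristic polynomial as A) gives
  χ_A(x) = x^3 + 3*x^2 + 3*x + 1
which factors as (x + 1)^3. The eigenvalues (with algebraic multiplicities) are λ = -1 with multiplicity 3.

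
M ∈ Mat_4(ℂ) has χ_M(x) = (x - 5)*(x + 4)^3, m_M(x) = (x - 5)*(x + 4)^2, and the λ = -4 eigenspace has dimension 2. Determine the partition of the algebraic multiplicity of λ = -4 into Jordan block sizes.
Block sizes for λ = -4: [2, 1]

Step 1 — from the characteristic polynomial, algebraic multiplicity of λ = -4 is 3. From dim ker(M − (-4)·I) = 2, there are exactly 2 Jordan blocks for λ = -4.
Step 2 — from the minimal polynomial, the factor (x + 4)^2 tells us the largest block for λ = -4 has size 2.
Step 3 — with total size 3, 2 blocks, and largest block 2, the block sizes (in nonincreasing order) are [2, 1].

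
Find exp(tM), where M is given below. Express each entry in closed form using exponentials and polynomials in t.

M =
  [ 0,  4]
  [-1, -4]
e^{tM} =
  [2*t*exp(-2*t) + exp(-2*t), 4*t*exp(-2*t)]
  [-t*exp(-2*t), -2*t*exp(-2*t) + exp(-2*t)]

Strategy: write M = P · J · P⁻¹ where J is a Jordan canonical form, so e^{tM} = P · e^{tJ} · P⁻¹, and e^{tJ} can be computed block-by-block.

M has Jordan form
J =
  [-2,  1]
  [ 0, -2]
(up to reordering of blocks).

Per-block formulas:
  For a 2×2 Jordan block J_2(-2): exp(t · J_2(-2)) = e^(-2t)·(I + t·N), where N is the 2×2 nilpotent shift.

After assembling e^{tJ} and conjugating by P, we get:

e^{tM} =
  [2*t*exp(-2*t) + exp(-2*t), 4*t*exp(-2*t)]
  [-t*exp(-2*t), -2*t*exp(-2*t) + exp(-2*t)]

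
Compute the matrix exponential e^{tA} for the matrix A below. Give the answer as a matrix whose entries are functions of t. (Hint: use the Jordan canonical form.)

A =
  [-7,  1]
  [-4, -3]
e^{tA} =
  [-2*t*exp(-5*t) + exp(-5*t), t*exp(-5*t)]
  [-4*t*exp(-5*t), 2*t*exp(-5*t) + exp(-5*t)]

Strategy: write A = P · J · P⁻¹ where J is a Jordan canonical form, so e^{tA} = P · e^{tJ} · P⁻¹, and e^{tJ} can be computed block-by-block.

A has Jordan form
J =
  [-5,  1]
  [ 0, -5]
(up to reordering of blocks).

Per-block formulas:
  For a 2×2 Jordan block J_2(-5): exp(t · J_2(-5)) = e^(-5t)·(I + t·N), where N is the 2×2 nilpotent shift.

After assembling e^{tJ} and conjugating by P, we get:

e^{tA} =
  [-2*t*exp(-5*t) + exp(-5*t), t*exp(-5*t)]
  [-4*t*exp(-5*t), 2*t*exp(-5*t) + exp(-5*t)]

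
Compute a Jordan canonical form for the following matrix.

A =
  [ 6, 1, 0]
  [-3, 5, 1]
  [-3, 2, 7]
J_3(6)

The characteristic polynomial is
  det(x·I − A) = x^3 - 18*x^2 + 108*x - 216 = (x - 6)^3

Eigenvalues and multiplicities (the geometric multiplicity of λ is n − rank(A − λI), which equals the number of Jordan blocks for λ):
  λ = 6: algebraic multiplicity = 3, geometric multiplicity = 1

Determining the block sizes for each eigenvalue:
  λ = 6: one block (gm = 1), so the single block has size am = 3 → block sizes [3]

Assembling the blocks gives a Jordan form
J =
  [6, 1, 0]
  [0, 6, 1]
  [0, 0, 6]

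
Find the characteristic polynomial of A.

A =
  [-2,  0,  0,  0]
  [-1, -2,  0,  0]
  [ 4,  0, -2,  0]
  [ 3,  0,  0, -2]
x^4 + 8*x^3 + 24*x^2 + 32*x + 16

Expanding det(x·I − A) (e.g. by cofactor expansion or by noting that A is similar to its Jordan form J, which has the same characteristic polynomial as A) gives
  χ_A(x) = x^4 + 8*x^3 + 24*x^2 + 32*x + 16
which factors as (x + 2)^4. The eigenvalues (with algebraic multiplicities) are λ = -2 with multiplicity 4.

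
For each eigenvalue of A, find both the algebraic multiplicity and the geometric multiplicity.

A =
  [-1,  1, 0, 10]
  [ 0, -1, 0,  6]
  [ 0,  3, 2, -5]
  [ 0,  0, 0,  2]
λ = -1: alg = 2, geom = 1; λ = 2: alg = 2, geom = 1

Step 1 — factor the characteristic polynomial to read off the algebraic multiplicities:
  χ_A(x) = (x - 2)^2*(x + 1)^2

Step 2 — compute geometric multiplicities via the rank-nullity identity g(λ) = n − rank(A − λI):
  rank(A − (-1)·I) = 3, so dim ker(A − (-1)·I) = n − 3 = 1
  rank(A − (2)·I) = 3, so dim ker(A − (2)·I) = n − 3 = 1

Summary:
  λ = -1: algebraic multiplicity = 2, geometric multiplicity = 1
  λ = 2: algebraic multiplicity = 2, geometric multiplicity = 1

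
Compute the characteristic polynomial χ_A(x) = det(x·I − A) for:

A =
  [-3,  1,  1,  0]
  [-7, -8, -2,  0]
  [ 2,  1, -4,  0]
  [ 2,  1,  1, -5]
x^4 + 20*x^3 + 150*x^2 + 500*x + 625

Expanding det(x·I − A) (e.g. by cofactor expansion or by noting that A is similar to its Jordan form J, which has the same characteristic polynomial as A) gives
  χ_A(x) = x^4 + 20*x^3 + 150*x^2 + 500*x + 625
which factors as (x + 5)^4. The eigenvalues (with algebraic multiplicities) are λ = -5 with multiplicity 4.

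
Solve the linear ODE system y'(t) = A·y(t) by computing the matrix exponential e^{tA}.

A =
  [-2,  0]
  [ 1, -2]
e^{tA} =
  [exp(-2*t), 0]
  [t*exp(-2*t), exp(-2*t)]

Strategy: write A = P · J · P⁻¹ where J is a Jordan canonical form, so e^{tA} = P · e^{tJ} · P⁻¹, and e^{tJ} can be computed block-by-block.

A has Jordan form
J =
  [-2,  1]
  [ 0, -2]
(up to reordering of blocks).

Per-block formulas:
  For a 2×2 Jordan block J_2(-2): exp(t · J_2(-2)) = e^(-2t)·(I + t·N), where N is the 2×2 nilpotent shift.

After assembling e^{tJ} and conjugating by P, we get:

e^{tA} =
  [exp(-2*t), 0]
  [t*exp(-2*t), exp(-2*t)]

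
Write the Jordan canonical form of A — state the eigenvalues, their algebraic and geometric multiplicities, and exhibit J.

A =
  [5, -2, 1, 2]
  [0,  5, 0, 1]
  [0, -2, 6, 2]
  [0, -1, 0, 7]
J_1(5) ⊕ J_2(6) ⊕ J_1(6)

The characteristic polynomial is
  det(x·I − A) = x^4 - 23*x^3 + 198*x^2 - 756*x + 1080 = (x - 6)^3*(x - 5)

Eigenvalues and multiplicities (the geometric multiplicity of λ is n − rank(A − λI), which equals the number of Jordan blocks for λ):
  λ = 5: algebraic multiplicity = 1, geometric multiplicity = 1
  λ = 6: algebraic multiplicity = 3, geometric multiplicity = 2

Determining the block sizes for each eigenvalue:
  λ = 5: one block (gm = 1), so the single block has size am = 1 → block sizes [1]
  λ = 6: 2 blocks summing to 3 forces exactly one block of size 2 and the rest size 1 → block sizes [2, 1]

Assembling the blocks gives a Jordan form
J =
  [5, 0, 0, 0]
  [0, 6, 1, 0]
  [0, 0, 6, 0]
  [0, 0, 0, 6]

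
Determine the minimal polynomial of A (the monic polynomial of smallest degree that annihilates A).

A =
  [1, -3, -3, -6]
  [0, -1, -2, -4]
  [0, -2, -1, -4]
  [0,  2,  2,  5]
x^2 - 2*x + 1

The characteristic polynomial is χ_A(x) = (x - 1)^4, so the eigenvalues are known. The minimal polynomial is
  m_A(x) = Π_λ (x − λ)^{k_λ}
where k_λ is the size of the *largest* Jordan block for λ (equivalently, the smallest k with (A − λI)^k v = 0 for every generalised eigenvector v of λ).

  λ = 1: largest Jordan block has size 2, contributing (x − 1)^2

So m_A(x) = (x - 1)^2 = x^2 - 2*x + 1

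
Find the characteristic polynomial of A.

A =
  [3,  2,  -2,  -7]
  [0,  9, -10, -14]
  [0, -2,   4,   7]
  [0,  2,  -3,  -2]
x^4 - 14*x^3 + 72*x^2 - 162*x + 135

Expanding det(x·I − A) (e.g. by cofactor expansion or by noting that A is similar to its Jordan form J, which has the same characteristic polynomial as A) gives
  χ_A(x) = x^4 - 14*x^3 + 72*x^2 - 162*x + 135
which factors as (x - 5)*(x - 3)^3. The eigenvalues (with algebraic multiplicities) are λ = 3 with multiplicity 3, λ = 5 with multiplicity 1.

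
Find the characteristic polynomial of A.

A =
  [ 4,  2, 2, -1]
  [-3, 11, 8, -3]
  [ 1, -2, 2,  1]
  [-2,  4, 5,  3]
x^4 - 20*x^3 + 150*x^2 - 500*x + 625

Expanding det(x·I − A) (e.g. by cofactor expansion or by noting that A is similar to its Jordan form J, which has the same characteristic polynomial as A) gives
  χ_A(x) = x^4 - 20*x^3 + 150*x^2 - 500*x + 625
which factors as (x - 5)^4. The eigenvalues (with algebraic multiplicities) are λ = 5 with multiplicity 4.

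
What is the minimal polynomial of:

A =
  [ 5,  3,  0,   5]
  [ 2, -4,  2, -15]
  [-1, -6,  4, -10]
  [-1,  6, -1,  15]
x^3 - 15*x^2 + 75*x - 125

The characteristic polynomial is χ_A(x) = (x - 5)^4, so the eigenvalues are known. The minimal polynomial is
  m_A(x) = Π_λ (x − λ)^{k_λ}
where k_λ is the size of the *largest* Jordan block for λ (equivalently, the smallest k with (A − λI)^k v = 0 for every generalised eigenvector v of λ).

  λ = 5: largest Jordan block has size 3, contributing (x − 5)^3

So m_A(x) = (x - 5)^3 = x^3 - 15*x^2 + 75*x - 125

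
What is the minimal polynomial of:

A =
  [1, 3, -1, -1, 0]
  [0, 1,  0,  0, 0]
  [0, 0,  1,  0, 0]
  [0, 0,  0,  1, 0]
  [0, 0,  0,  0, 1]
x^2 - 2*x + 1

The characteristic polynomial is χ_A(x) = (x - 1)^5, so the eigenvalues are known. The minimal polynomial is
  m_A(x) = Π_λ (x − λ)^{k_λ}
where k_λ is the size of the *largest* Jordan block for λ (equivalently, the smallest k with (A − λI)^k v = 0 for every generalised eigenvector v of λ).

  λ = 1: largest Jordan block has size 2, contributing (x − 1)^2

So m_A(x) = (x - 1)^2 = x^2 - 2*x + 1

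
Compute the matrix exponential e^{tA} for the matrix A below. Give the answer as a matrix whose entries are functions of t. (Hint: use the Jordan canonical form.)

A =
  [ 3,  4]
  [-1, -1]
e^{tA} =
  [2*t*exp(t) + exp(t), 4*t*exp(t)]
  [-t*exp(t), -2*t*exp(t) + exp(t)]

Strategy: write A = P · J · P⁻¹ where J is a Jordan canonical form, so e^{tA} = P · e^{tJ} · P⁻¹, and e^{tJ} can be computed block-by-block.

A has Jordan form
J =
  [1, 1]
  [0, 1]
(up to reordering of blocks).

Per-block formulas:
  For a 2×2 Jordan block J_2(1): exp(t · J_2(1)) = e^(1t)·(I + t·N), where N is the 2×2 nilpotent shift.

After assembling e^{tJ} and conjugating by P, we get:

e^{tA} =
  [2*t*exp(t) + exp(t), 4*t*exp(t)]
  [-t*exp(t), -2*t*exp(t) + exp(t)]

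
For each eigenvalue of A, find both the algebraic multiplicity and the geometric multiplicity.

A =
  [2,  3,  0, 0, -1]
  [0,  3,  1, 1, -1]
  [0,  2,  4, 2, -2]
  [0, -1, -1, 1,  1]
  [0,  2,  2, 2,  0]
λ = 2: alg = 5, geom = 3

Step 1 — factor the characteristic polynomial to read off the algebraic multiplicities:
  χ_A(x) = (x - 2)^5

Step 2 — compute geometric multiplicities via the rank-nullity identity g(λ) = n − rank(A − λI):
  rank(A − (2)·I) = 2, so dim ker(A − (2)·I) = n − 2 = 3

Summary:
  λ = 2: algebraic multiplicity = 5, geometric multiplicity = 3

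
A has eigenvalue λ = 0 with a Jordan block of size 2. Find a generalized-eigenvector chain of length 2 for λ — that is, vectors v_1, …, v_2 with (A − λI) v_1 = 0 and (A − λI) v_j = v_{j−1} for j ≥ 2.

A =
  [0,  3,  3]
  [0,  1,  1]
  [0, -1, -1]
A Jordan chain for λ = 0 of length 2:
v_1 = (3, 1, -1)ᵀ
v_2 = (0, 1, 0)ᵀ

Let N = A − (0)·I. We want v_2 with N^2 v_2 = 0 but N^1 v_2 ≠ 0; then v_{j-1} := N · v_j for j = 2, …, 2.

Pick v_2 = (0, 1, 0)ᵀ.
Then v_1 = N · v_2 = (3, 1, -1)ᵀ.

Sanity check: (A − (0)·I) v_1 = (0, 0, 0)ᵀ = 0. ✓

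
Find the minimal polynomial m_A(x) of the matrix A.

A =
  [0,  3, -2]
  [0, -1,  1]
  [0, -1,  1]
x^3

The characteristic polynomial is χ_A(x) = x^3, so the eigenvalues are known. The minimal polynomial is
  m_A(x) = Π_λ (x − λ)^{k_λ}
where k_λ is the size of the *largest* Jordan block for λ (equivalently, the smallest k with (A − λI)^k v = 0 for every generalised eigenvector v of λ).

  λ = 0: largest Jordan block has size 3, contributing (x − 0)^3

So m_A(x) = x^3 = x^3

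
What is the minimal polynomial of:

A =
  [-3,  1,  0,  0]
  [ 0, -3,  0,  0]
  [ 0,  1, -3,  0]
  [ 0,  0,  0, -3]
x^2 + 6*x + 9

The characteristic polynomial is χ_A(x) = (x + 3)^4, so the eigenvalues are known. The minimal polynomial is
  m_A(x) = Π_λ (x − λ)^{k_λ}
where k_λ is the size of the *largest* Jordan block for λ (equivalently, the smallest k with (A − λI)^k v = 0 for every generalised eigenvector v of λ).

  λ = -3: largest Jordan block has size 2, contributing (x + 3)^2

So m_A(x) = (x + 3)^2 = x^2 + 6*x + 9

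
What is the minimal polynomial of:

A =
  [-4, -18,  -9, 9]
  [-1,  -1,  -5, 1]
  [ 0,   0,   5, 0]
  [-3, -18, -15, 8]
x^3 - 3*x^2 - 9*x - 5

The characteristic polynomial is χ_A(x) = (x - 5)^2*(x + 1)^2, so the eigenvalues are known. The minimal polynomial is
  m_A(x) = Π_λ (x − λ)^{k_λ}
where k_λ is the size of the *largest* Jordan block for λ (equivalently, the smallest k with (A − λI)^k v = 0 for every generalised eigenvector v of λ).

  λ = -1: largest Jordan block has size 2, contributing (x + 1)^2
  λ = 5: largest Jordan block has size 1, contributing (x − 5)

So m_A(x) = (x - 5)*(x + 1)^2 = x^3 - 3*x^2 - 9*x - 5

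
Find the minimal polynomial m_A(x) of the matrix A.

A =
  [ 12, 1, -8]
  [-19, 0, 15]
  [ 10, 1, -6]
x^3 - 6*x^2 + 12*x - 8

The characteristic polynomial is χ_A(x) = (x - 2)^3, so the eigenvalues are known. The minimal polynomial is
  m_A(x) = Π_λ (x − λ)^{k_λ}
where k_λ is the size of the *largest* Jordan block for λ (equivalently, the smallest k with (A − λI)^k v = 0 for every generalised eigenvector v of λ).

  λ = 2: largest Jordan block has size 3, contributing (x − 2)^3

So m_A(x) = (x - 2)^3 = x^3 - 6*x^2 + 12*x - 8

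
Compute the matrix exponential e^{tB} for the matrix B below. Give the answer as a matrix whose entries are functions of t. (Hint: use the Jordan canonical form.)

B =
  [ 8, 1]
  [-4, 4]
e^{tB} =
  [2*t*exp(6*t) + exp(6*t), t*exp(6*t)]
  [-4*t*exp(6*t), -2*t*exp(6*t) + exp(6*t)]

Strategy: write B = P · J · P⁻¹ where J is a Jordan canonical form, so e^{tB} = P · e^{tJ} · P⁻¹, and e^{tJ} can be computed block-by-block.

B has Jordan form
J =
  [6, 1]
  [0, 6]
(up to reordering of blocks).

Per-block formulas:
  For a 2×2 Jordan block J_2(6): exp(t · J_2(6)) = e^(6t)·(I + t·N), where N is the 2×2 nilpotent shift.

After assembling e^{tJ} and conjugating by P, we get:

e^{tB} =
  [2*t*exp(6*t) + exp(6*t), t*exp(6*t)]
  [-4*t*exp(6*t), -2*t*exp(6*t) + exp(6*t)]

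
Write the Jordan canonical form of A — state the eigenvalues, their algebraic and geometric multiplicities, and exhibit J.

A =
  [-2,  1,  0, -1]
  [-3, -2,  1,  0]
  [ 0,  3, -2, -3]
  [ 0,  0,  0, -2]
J_3(-2) ⊕ J_1(-2)

The characteristic polynomial is
  det(x·I − A) = x^4 + 8*x^3 + 24*x^2 + 32*x + 16 = (x + 2)^4

Eigenvalues and multiplicities (the geometric multiplicity of λ is n − rank(A − λI), which equals the number of Jordan blocks for λ):
  λ = -2: algebraic multiplicity = 4, geometric multiplicity = 2

Determining the block sizes for each eigenvalue:
  λ = -2: with am = 4 and gm = 2, the partition is not yet determined (e.g. several partitions of 4 into 2 parts exist). Let N = A − (-2)·I. Computing rank(N^1) = 2, rank(N^2) = 1, rank(N^3) = 0; the number of blocks of size ≥ j is rank(N^{j−1}) − rank(N^j), giving [2, 1, 1]. So we have 1 block(s) of size 3, 1 block(s) of size 1 → block sizes [3, 1]

Assembling the blocks gives a Jordan form
J =
  [-2,  1,  0,  0]
  [ 0, -2,  1,  0]
  [ 0,  0, -2,  0]
  [ 0,  0,  0, -2]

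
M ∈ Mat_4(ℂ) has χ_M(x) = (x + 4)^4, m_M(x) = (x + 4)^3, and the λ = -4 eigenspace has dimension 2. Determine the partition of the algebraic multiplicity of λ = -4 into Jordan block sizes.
Block sizes for λ = -4: [3, 1]

Step 1 — from the characteristic polynomial, algebraic multiplicity of λ = -4 is 4. From dim ker(M − (-4)·I) = 2, there are exactly 2 Jordan blocks for λ = -4.
Step 2 — from the minimal polynomial, the factor (x + 4)^3 tells us the largest block for λ = -4 has size 3.
Step 3 — with total size 4, 2 blocks, and largest block 3, the block sizes (in nonincreasing order) are [3, 1].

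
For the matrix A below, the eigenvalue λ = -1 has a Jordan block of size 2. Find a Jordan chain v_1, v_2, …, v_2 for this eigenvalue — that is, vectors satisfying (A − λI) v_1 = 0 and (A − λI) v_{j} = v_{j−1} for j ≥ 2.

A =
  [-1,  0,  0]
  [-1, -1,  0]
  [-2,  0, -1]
A Jordan chain for λ = -1 of length 2:
v_1 = (0, -1, -2)ᵀ
v_2 = (1, 0, 0)ᵀ

Let N = A − (-1)·I. We want v_2 with N^2 v_2 = 0 but N^1 v_2 ≠ 0; then v_{j-1} := N · v_j for j = 2, …, 2.

Pick v_2 = (1, 0, 0)ᵀ.
Then v_1 = N · v_2 = (0, -1, -2)ᵀ.

Sanity check: (A − (-1)·I) v_1 = (0, 0, 0)ᵀ = 0. ✓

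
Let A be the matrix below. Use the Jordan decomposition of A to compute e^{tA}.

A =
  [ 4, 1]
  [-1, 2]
e^{tA} =
  [t*exp(3*t) + exp(3*t), t*exp(3*t)]
  [-t*exp(3*t), -t*exp(3*t) + exp(3*t)]

Strategy: write A = P · J · P⁻¹ where J is a Jordan canonical form, so e^{tA} = P · e^{tJ} · P⁻¹, and e^{tJ} can be computed block-by-block.

A has Jordan form
J =
  [3, 1]
  [0, 3]
(up to reordering of blocks).

Per-block formulas:
  For a 2×2 Jordan block J_2(3): exp(t · J_2(3)) = e^(3t)·(I + t·N), where N is the 2×2 nilpotent shift.

After assembling e^{tJ} and conjugating by P, we get:

e^{tA} =
  [t*exp(3*t) + exp(3*t), t*exp(3*t)]
  [-t*exp(3*t), -t*exp(3*t) + exp(3*t)]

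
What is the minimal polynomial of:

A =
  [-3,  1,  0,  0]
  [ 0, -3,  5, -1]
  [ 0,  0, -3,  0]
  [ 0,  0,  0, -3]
x^3 + 9*x^2 + 27*x + 27

The characteristic polynomial is χ_A(x) = (x + 3)^4, so the eigenvalues are known. The minimal polynomial is
  m_A(x) = Π_λ (x − λ)^{k_λ}
where k_λ is the size of the *largest* Jordan block for λ (equivalently, the smallest k with (A − λI)^k v = 0 for every generalised eigenvector v of λ).

  λ = -3: largest Jordan block has size 3, contributing (x + 3)^3

So m_A(x) = (x + 3)^3 = x^3 + 9*x^2 + 27*x + 27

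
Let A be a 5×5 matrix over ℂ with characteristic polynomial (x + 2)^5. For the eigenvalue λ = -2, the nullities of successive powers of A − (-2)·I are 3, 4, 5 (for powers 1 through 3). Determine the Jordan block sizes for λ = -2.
Block sizes for λ = -2: [3, 1, 1]

From the dimensions of kernels of powers, the number of Jordan blocks of size at least j is d_j − d_{j−1} where d_j = dim ker(N^j) (with d_0 = 0). Computing the differences gives [3, 1, 1].
The number of blocks of size exactly k is (#blocks of size ≥ k) − (#blocks of size ≥ k + 1), so the partition is: 2 block(s) of size 1, 1 block(s) of size 3.
In nonincreasing order the block sizes are [3, 1, 1].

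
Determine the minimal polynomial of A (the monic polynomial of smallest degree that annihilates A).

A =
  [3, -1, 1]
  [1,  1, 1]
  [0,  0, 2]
x^2 - 4*x + 4

The characteristic polynomial is χ_A(x) = (x - 2)^3, so the eigenvalues are known. The minimal polynomial is
  m_A(x) = Π_λ (x − λ)^{k_λ}
where k_λ is the size of the *largest* Jordan block for λ (equivalently, the smallest k with (A − λI)^k v = 0 for every generalised eigenvector v of λ).

  λ = 2: largest Jordan block has size 2, contributing (x − 2)^2

So m_A(x) = (x - 2)^2 = x^2 - 4*x + 4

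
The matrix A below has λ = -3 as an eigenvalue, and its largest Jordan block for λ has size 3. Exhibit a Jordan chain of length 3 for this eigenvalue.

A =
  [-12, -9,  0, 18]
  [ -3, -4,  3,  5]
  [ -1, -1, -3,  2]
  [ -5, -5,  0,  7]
A Jordan chain for λ = -3 of length 3:
v_1 = (18, 2, 2, 10)ᵀ
v_2 = (-9, -3, -1, -5)ᵀ
v_3 = (1, 0, 0, 0)ᵀ

Let N = A − (-3)·I. We want v_3 with N^3 v_3 = 0 but N^2 v_3 ≠ 0; then v_{j-1} := N · v_j for j = 3, …, 2.

Pick v_3 = (1, 0, 0, 0)ᵀ.
Then v_2 = N · v_3 = (-9, -3, -1, -5)ᵀ.
Then v_1 = N · v_2 = (18, 2, 2, 10)ᵀ.

Sanity check: (A − (-3)·I) v_1 = (0, 0, 0, 0)ᵀ = 0. ✓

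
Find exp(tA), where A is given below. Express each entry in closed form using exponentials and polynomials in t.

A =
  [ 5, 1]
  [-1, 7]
e^{tA} =
  [-t*exp(6*t) + exp(6*t), t*exp(6*t)]
  [-t*exp(6*t), t*exp(6*t) + exp(6*t)]

Strategy: write A = P · J · P⁻¹ where J is a Jordan canonical form, so e^{tA} = P · e^{tJ} · P⁻¹, and e^{tJ} can be computed block-by-block.

A has Jordan form
J =
  [6, 1]
  [0, 6]
(up to reordering of blocks).

Per-block formulas:
  For a 2×2 Jordan block J_2(6): exp(t · J_2(6)) = e^(6t)·(I + t·N), where N is the 2×2 nilpotent shift.

After assembling e^{tJ} and conjugating by P, we get:

e^{tA} =
  [-t*exp(6*t) + exp(6*t), t*exp(6*t)]
  [-t*exp(6*t), t*exp(6*t) + exp(6*t)]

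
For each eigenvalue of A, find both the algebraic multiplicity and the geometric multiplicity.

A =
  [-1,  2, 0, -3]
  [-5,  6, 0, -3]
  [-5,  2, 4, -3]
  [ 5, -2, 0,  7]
λ = 4: alg = 4, geom = 3

Step 1 — factor the characteristic polynomial to read off the algebraic multiplicities:
  χ_A(x) = (x - 4)^4

Step 2 — compute geometric multiplicities via the rank-nullity identity g(λ) = n − rank(A − λI):
  rank(A − (4)·I) = 1, so dim ker(A − (4)·I) = n − 1 = 3

Summary:
  λ = 4: algebraic multiplicity = 4, geometric multiplicity = 3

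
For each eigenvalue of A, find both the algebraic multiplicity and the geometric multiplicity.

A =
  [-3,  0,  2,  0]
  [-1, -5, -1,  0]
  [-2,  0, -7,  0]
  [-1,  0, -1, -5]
λ = -5: alg = 4, geom = 3

Step 1 — factor the characteristic polynomial to read off the algebraic multiplicities:
  χ_A(x) = (x + 5)^4

Step 2 — compute geometric multiplicities via the rank-nullity identity g(λ) = n − rank(A − λI):
  rank(A − (-5)·I) = 1, so dim ker(A − (-5)·I) = n − 1 = 3

Summary:
  λ = -5: algebraic multiplicity = 4, geometric multiplicity = 3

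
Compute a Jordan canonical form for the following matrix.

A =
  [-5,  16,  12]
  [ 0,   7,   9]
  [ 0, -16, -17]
J_2(-5) ⊕ J_1(-5)

The characteristic polynomial is
  det(x·I − A) = x^3 + 15*x^2 + 75*x + 125 = (x + 5)^3

Eigenvalues and multiplicities (the geometric multiplicity of λ is n − rank(A − λI), which equals the number of Jordan blocks for λ):
  λ = -5: algebraic multiplicity = 3, geometric multiplicity = 2

Determining the block sizes for each eigenvalue:
  λ = -5: 2 blocks summing to 3 forces exactly one block of size 2 and the rest size 1 → block sizes [2, 1]

Assembling the blocks gives a Jordan form
J =
  [-5,  1,  0]
  [ 0, -5,  0]
  [ 0,  0, -5]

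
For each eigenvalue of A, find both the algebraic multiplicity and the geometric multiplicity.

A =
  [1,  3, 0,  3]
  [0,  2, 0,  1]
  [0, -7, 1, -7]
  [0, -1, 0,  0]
λ = 1: alg = 4, geom = 3

Step 1 — factor the characteristic polynomial to read off the algebraic multiplicities:
  χ_A(x) = (x - 1)^4

Step 2 — compute geometric multiplicities via the rank-nullity identity g(λ) = n − rank(A − λI):
  rank(A − (1)·I) = 1, so dim ker(A − (1)·I) = n − 1 = 3

Summary:
  λ = 1: algebraic multiplicity = 4, geometric multiplicity = 3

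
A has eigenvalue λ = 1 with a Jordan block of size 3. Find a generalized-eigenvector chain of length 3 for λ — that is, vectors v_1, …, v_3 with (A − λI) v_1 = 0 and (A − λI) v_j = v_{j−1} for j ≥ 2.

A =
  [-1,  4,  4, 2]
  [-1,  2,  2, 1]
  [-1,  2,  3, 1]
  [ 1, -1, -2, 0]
A Jordan chain for λ = 1 of length 3:
v_1 = (-2, 0, -1, 0)ᵀ
v_2 = (-2, -1, -1, 1)ᵀ
v_3 = (1, 0, 0, 0)ᵀ

Let N = A − (1)·I. We want v_3 with N^3 v_3 = 0 but N^2 v_3 ≠ 0; then v_{j-1} := N · v_j for j = 3, …, 2.

Pick v_3 = (1, 0, 0, 0)ᵀ.
Then v_2 = N · v_3 = (-2, -1, -1, 1)ᵀ.
Then v_1 = N · v_2 = (-2, 0, -1, 0)ᵀ.

Sanity check: (A − (1)·I) v_1 = (0, 0, 0, 0)ᵀ = 0. ✓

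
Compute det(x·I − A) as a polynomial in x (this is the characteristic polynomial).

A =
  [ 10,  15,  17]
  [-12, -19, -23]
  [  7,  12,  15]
x^3 - 6*x^2 + 12*x - 8

Expanding det(x·I − A) (e.g. by cofactor expansion or by noting that A is similar to its Jordan form J, which has the same characteristic polynomial as A) gives
  χ_A(x) = x^3 - 6*x^2 + 12*x - 8
which factors as (x - 2)^3. The eigenvalues (with algebraic multiplicities) are λ = 2 with multiplicity 3.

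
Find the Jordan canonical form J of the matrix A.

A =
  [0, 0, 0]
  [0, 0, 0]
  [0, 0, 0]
J_1(0) ⊕ J_1(0) ⊕ J_1(0)

The characteristic polynomial is
  det(x·I − A) = x^3

Eigenvalues and multiplicities (the geometric multiplicity of λ is n − rank(A − λI), which equals the number of Jordan blocks for λ):
  λ = 0: algebraic multiplicity = 3, geometric multiplicity = 3

Determining the block sizes for each eigenvalue:
  λ = 0: gm = am = 3, so every block has size 1 → block sizes [1, 1, 1]

Assembling the blocks gives a Jordan form
J =
  [0, 0, 0]
  [0, 0, 0]
  [0, 0, 0]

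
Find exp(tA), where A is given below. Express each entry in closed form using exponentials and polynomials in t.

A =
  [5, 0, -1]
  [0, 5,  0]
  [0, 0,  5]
e^{tA} =
  [exp(5*t), 0, -t*exp(5*t)]
  [0, exp(5*t), 0]
  [0, 0, exp(5*t)]

Strategy: write A = P · J · P⁻¹ where J is a Jordan canonical form, so e^{tA} = P · e^{tJ} · P⁻¹, and e^{tJ} can be computed block-by-block.

A has Jordan form
J =
  [5, 1, 0]
  [0, 5, 0]
  [0, 0, 5]
(up to reordering of blocks).

Per-block formulas:
  For a 2×2 Jordan block J_2(5): exp(t · J_2(5)) = e^(5t)·(I + t·N), where N is the 2×2 nilpotent shift.
  For a 1×1 block at λ = 5: exp(t · [5]) = [e^(5t)].

After assembling e^{tJ} and conjugating by P, we get:

e^{tA} =
  [exp(5*t), 0, -t*exp(5*t)]
  [0, exp(5*t), 0]
  [0, 0, exp(5*t)]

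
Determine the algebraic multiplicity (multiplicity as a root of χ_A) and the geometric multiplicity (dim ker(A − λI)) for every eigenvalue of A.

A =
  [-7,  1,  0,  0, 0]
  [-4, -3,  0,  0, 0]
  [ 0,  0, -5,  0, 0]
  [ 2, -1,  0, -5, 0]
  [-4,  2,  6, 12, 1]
λ = -5: alg = 4, geom = 3; λ = 1: alg = 1, geom = 1

Step 1 — factor the characteristic polynomial to read off the algebraic multiplicities:
  χ_A(x) = (x - 1)*(x + 5)^4

Step 2 — compute geometric multiplicities via the rank-nullity identity g(λ) = n − rank(A − λI):
  rank(A − (-5)·I) = 2, so dim ker(A − (-5)·I) = n − 2 = 3
  rank(A − (1)·I) = 4, so dim ker(A − (1)·I) = n − 4 = 1

Summary:
  λ = -5: algebraic multiplicity = 4, geometric multiplicity = 3
  λ = 1: algebraic multiplicity = 1, geometric multiplicity = 1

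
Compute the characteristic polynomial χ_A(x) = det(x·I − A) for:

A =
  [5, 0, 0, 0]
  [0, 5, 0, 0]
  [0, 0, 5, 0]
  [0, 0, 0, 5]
x^4 - 20*x^3 + 150*x^2 - 500*x + 625

Expanding det(x·I − A) (e.g. by cofactor expansion or by noting that A is similar to its Jordan form J, which has the same characteristic polynomial as A) gives
  χ_A(x) = x^4 - 20*x^3 + 150*x^2 - 500*x + 625
which factors as (x - 5)^4. The eigenvalues (with algebraic multiplicities) are λ = 5 with multiplicity 4.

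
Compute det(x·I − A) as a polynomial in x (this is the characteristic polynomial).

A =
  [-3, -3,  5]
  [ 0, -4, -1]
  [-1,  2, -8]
x^3 + 15*x^2 + 75*x + 125

Expanding det(x·I − A) (e.g. by cofactor expansion or by noting that A is similar to its Jordan form J, which has the same characteristic polynomial as A) gives
  χ_A(x) = x^3 + 15*x^2 + 75*x + 125
which factors as (x + 5)^3. The eigenvalues (with algebraic multiplicities) are λ = -5 with multiplicity 3.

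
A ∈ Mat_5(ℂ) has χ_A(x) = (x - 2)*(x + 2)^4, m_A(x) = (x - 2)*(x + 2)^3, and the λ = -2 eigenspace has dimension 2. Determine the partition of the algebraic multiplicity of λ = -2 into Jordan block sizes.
Block sizes for λ = -2: [3, 1]

Step 1 — from the characteristic polynomial, algebraic multiplicity of λ = -2 is 4. From dim ker(A − (-2)·I) = 2, there are exactly 2 Jordan blocks for λ = -2.
Step 2 — from the minimal polynomial, the factor (x + 2)^3 tells us the largest block for λ = -2 has size 3.
Step 3 — with total size 4, 2 blocks, and largest block 3, the block sizes (in nonincreasing order) are [3, 1].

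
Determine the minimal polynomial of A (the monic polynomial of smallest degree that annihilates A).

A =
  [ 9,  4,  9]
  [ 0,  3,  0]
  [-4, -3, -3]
x^3 - 9*x^2 + 27*x - 27

The characteristic polynomial is χ_A(x) = (x - 3)^3, so the eigenvalues are known. The minimal polynomial is
  m_A(x) = Π_λ (x − λ)^{k_λ}
where k_λ is the size of the *largest* Jordan block for λ (equivalently, the smallest k with (A − λI)^k v = 0 for every generalised eigenvector v of λ).

  λ = 3: largest Jordan block has size 3, contributing (x − 3)^3

So m_A(x) = (x - 3)^3 = x^3 - 9*x^2 + 27*x - 27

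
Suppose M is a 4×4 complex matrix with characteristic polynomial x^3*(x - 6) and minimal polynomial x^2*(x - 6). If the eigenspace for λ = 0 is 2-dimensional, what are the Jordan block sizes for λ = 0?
Block sizes for λ = 0: [2, 1]

Step 1 — from the characteristic polynomial, algebraic multiplicity of λ = 0 is 3. From dim ker(M − (0)·I) = 2, there are exactly 2 Jordan blocks for λ = 0.
Step 2 — from the minimal polynomial, the factor (x − 0)^2 tells us the largest block for λ = 0 has size 2.
Step 3 — with total size 3, 2 blocks, and largest block 2, the block sizes (in nonincreasing order) are [2, 1].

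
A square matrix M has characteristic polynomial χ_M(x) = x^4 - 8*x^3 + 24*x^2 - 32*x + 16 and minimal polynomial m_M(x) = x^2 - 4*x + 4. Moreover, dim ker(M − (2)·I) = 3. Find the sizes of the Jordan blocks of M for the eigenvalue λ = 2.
Block sizes for λ = 2: [2, 1, 1]

Step 1 — from the characteristic polynomial, algebraic multiplicity of λ = 2 is 4. From dim ker(M − (2)·I) = 3, there are exactly 3 Jordan blocks for λ = 2.
Step 2 — from the minimal polynomial, the factor (x − 2)^2 tells us the largest block for λ = 2 has size 2.
Step 3 — with total size 4, 3 blocks, and largest block 2, the block sizes (in nonincreasing order) are [2, 1, 1].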